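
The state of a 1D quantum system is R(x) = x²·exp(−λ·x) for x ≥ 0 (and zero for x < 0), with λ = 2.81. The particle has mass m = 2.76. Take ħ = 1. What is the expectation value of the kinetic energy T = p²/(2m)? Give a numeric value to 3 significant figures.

T = −(ħ²/2m) d²/dx², so ⟨T⟩ = −(ħ²/2m) ∫ R*·R'' dx / ∫|R|² dx; with m = 2.76.
Differentiate x²·exp(−λ·x) with the product rule; every integrand then reduces to terms xʲ·e^(−2λx) on [0, ∞), with ∫₀^∞ xʲ·e^(−2λx) dx = j!/(2λ)^(j+1).
State is unnormalized: ∫|R|² dx = 0.0042808, and ∫R*·(−ħ²/2m · R'') dx = 0.0020412, so ⟨T⟩ = 0.0020412 / 0.0042808.
⟨T⟩ = 0.47682.

0.477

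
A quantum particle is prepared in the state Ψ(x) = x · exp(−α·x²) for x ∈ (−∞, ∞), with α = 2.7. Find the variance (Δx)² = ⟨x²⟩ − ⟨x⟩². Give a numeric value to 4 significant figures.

0.2778

Compute ⟨x⟩ and ⟨x²⟩ separately, then (Δx)² = ⟨x²⟩ − ⟨x⟩².
Expand each integrand as polynomial × e^(−2αx²) and use ∫x^(2j)·e^(−2αx²) dx = (2j−1)!!/(4α)^j · √(π/(2α)), odd powers → 0; here √(π/(2α)) = 0.76274.
Normalization: ∫|Ψ|² dx = 0.070624.
⟨x⟩ = 0.0000 and ⟨x²⟩ = 0.27778.
(Δx)² = 0.27778 − (0.0000)² = 0.27778.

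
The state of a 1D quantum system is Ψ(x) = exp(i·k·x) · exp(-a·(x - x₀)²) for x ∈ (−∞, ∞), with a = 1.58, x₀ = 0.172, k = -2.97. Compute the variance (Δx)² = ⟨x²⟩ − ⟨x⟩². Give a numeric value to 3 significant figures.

0.158

Compute ⟨x⟩ and ⟨x²⟩ separately, then (Δx)² = ⟨x²⟩ − ⟨x⟩².
Gaussian moments (u = x − x₀): ∫u^(2j)·e^(−2au²) du = (2j−1)!!/(4a)^j · √(π/(2a)), odd powers integrate to 0; here √(π/(2a)) = 0.99708.
Normalization: ∫|Ψ|² dx = 0.99708.
⟨x⟩ = 0.17200 and ⟨x²⟩ = 0.18781.
(Δx)² = 0.18781 − (0.17200)² = 0.15823.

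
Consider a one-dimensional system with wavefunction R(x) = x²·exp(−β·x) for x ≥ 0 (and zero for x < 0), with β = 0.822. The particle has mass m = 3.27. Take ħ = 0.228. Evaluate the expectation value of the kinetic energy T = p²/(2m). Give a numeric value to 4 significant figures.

0.001790

T = −(ħ²/2m) d²/dx², so ⟨T⟩ = −(ħ²/2m) ∫ R*·R'' dx / ∫|R|² dx; with m = 3.27.
Differentiate x²·exp(−β·x) with the product rule; every integrand then reduces to terms xʲ·e^(−2βx) on [0, ∞), with ∫₀^∞ xʲ·e^(−2βx) dx = j!/(2β)^(j+1).
State is unnormalized: ∫|R|² dx = 1.9985, and ∫R*·(−ħ²/2m · R'') dx = 0.0035778, so ⟨T⟩ = 0.0035778 / 1.9985.
⟨T⟩ = 0.0017903.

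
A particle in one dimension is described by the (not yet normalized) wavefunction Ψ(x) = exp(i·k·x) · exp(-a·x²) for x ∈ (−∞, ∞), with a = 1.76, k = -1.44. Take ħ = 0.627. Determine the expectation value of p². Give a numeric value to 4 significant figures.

1.507

p² Ψ = −ħ² d²Ψ/dx²; ⟨p²⟩ = −ħ² ∫ Ψ*·Ψ'' dx / ∫|Ψ|² dx.
Gaussian moments: ∫x^(2j)·e^(−2ax²) dx = (2j−1)!!/(4a)^j · √(π/(2a)), odd powers integrate to 0; here √(π/(2a)) = 0.94472. Derivatives: Ψ′ = (ik − 2ax)·Ψ, Ψ″ = ((ik − 2ax)² − 2a)·Ψ; the odd-in-x pieces drop out.
State is unnormalized: ∫|Ψ|² dx = 0.94472, and ∫Ψ*·(−ħ² Ψ'') dx = 1.4238, so ⟨p²⟩ = 1.4238 / 0.94472.
⟨p²⟩ = 1.5071.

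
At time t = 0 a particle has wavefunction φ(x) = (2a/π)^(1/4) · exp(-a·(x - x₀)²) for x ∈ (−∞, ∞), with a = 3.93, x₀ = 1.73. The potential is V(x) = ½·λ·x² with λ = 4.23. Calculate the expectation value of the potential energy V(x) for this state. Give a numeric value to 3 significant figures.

⟨V⟩ = ∫ V(x)·|φ|² dx.
Gaussian moments (u = x − x₀): ∫u^(2j)·e^(−2au²) du = (2j−1)!!/(4a)^j · √(π/(2a)), odd powers integrate to 0; here √(π/(2a)) = 0.63221.
⟨V⟩ = 6.4645.

6.46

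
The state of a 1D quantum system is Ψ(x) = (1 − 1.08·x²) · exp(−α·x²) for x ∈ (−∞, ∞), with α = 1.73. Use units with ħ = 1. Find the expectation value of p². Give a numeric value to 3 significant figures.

p² Ψ = −ħ² d²Ψ/dx²; ⟨p²⟩ = −ħ² ∫ Ψ*·Ψ'' dx / ∫|Ψ|² dx.
Expand each integrand as polynomial × e^(−2αx²) and use ∫x^(2j)·e^(−2αx²) dx = (2j−1)!!/(4α)^j · √(π/(2α)), odd powers → 0; here √(π/(2α)) = 0.95288. Differentiate with the product rule, d/dx e^(−αx²) = −2αx·e^(−αx²).
State is unnormalized: ∫|Ψ|² dx = 0.72508, and ∫Ψ*·(−ħ² Ψ'') dx = 2.4441, so ⟨p²⟩ = 2.4441 / 0.72508.
⟨p²⟩ = 3.3708.

3.37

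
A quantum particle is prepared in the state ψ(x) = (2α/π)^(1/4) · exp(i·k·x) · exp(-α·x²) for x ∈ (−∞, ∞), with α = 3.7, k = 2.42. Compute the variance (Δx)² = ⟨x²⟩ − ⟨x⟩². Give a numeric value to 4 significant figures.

Compute ⟨x⟩ and ⟨x²⟩ separately, then (Δx)² = ⟨x²⟩ − ⟨x⟩².
Gaussian moments: ∫x^(2j)·e^(−2αx²) dx = (2j−1)!!/(4α)^j · √(π/(2α)), odd powers integrate to 0; here √(π/(2α)) = 0.65157.
⟨x⟩ = 0.0000 and ⟨x²⟩ = 0.067568.
(Δx)² = 0.067568 − (0.0000)² = 0.067568.

0.06757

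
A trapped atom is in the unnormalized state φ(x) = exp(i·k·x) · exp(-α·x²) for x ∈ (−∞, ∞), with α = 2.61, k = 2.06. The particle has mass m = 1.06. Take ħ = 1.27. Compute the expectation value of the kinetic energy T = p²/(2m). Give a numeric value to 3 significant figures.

5.21

T = −(ħ²/2m) d²/dx², so ⟨T⟩ = −(ħ²/2m) ∫ φ*·φ'' dx / ∫|φ|² dx; with m = 1.06.
Gaussian moments: ∫x^(2j)·e^(−2αx²) dx = (2j−1)!!/(4α)^j · √(π/(2α)), odd powers integrate to 0; here √(π/(2α)) = 0.77578. Derivatives: φ′ = (ik − 2αx)·φ, φ″ = ((ik − 2αx)² − 2α)·φ; the odd-in-x pieces drop out.
State is unnormalized: ∫|φ|² dx = 0.77578, and ∫φ*·(−ħ²/2m · φ'') dx = 4.0451, so ⟨T⟩ = 4.0451 / 0.77578.
⟨T⟩ = 5.2142.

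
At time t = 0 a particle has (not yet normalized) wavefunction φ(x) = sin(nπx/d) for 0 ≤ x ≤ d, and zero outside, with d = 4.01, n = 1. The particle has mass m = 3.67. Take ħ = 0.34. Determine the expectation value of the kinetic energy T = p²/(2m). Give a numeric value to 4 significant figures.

T = −(ħ²/2m) d²/dx², so ⟨T⟩ = −(ħ²/2m) ∫ φ*·φ'' dx / ∫|φ|² dx; with m = 3.67.
d/dx sin(nπx/d) = (nπ/d)·cos(nπx/d) and d²/dx² sin(nπx/d) = −(nπ/d)²·sin(nπx/d); on 0 ≤ x ≤ d, ∫sin²(nπx/d) dx = d/2 and ∫sin(nπx/d)·cos(nπx/d) dx = 0.
State is unnormalized: ∫|φ|² dx = 2.0050, and ∫φ*·(−ħ²/2m · φ'') dx = 0.019381, so ⟨T⟩ = 0.019381 / 2.0050.
⟨T⟩ = 0.0096666.

0.009667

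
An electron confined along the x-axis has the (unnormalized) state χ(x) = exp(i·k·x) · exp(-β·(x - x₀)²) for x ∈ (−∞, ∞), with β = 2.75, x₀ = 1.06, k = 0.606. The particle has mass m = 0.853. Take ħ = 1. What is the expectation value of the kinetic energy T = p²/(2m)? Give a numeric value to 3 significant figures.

T = −(ħ²/2m) d²/dx², so ⟨T⟩ = −(ħ²/2m) ∫ χ*·χ'' dx / ∫|χ|² dx; with m = 0.853.
Gaussian moments (u = x − x₀): ∫u^(2j)·e^(−2βu²) du = (2j−1)!!/(4β)^j · √(π/(2β)), odd powers integrate to 0; here √(π/(2β)) = 0.75578. Derivatives: χ′ = (ik − 2βu)·χ, χ″ = ((ik − 2βu)² − 2β)·χ; the odd-in-u pieces drop out.
State is unnormalized: ∫|χ|² dx = 0.75578, and ∫χ*·(−ħ²/2m · χ'') dx = 1.3810, so ⟨T⟩ = 1.3810 / 0.75578.
⟨T⟩ = 1.8272.

1.83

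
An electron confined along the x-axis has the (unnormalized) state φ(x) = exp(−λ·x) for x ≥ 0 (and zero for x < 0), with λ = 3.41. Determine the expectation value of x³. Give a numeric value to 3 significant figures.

⟨x³⟩ = ∫ x³·|φ|² dx / ∫|φ|² dx (integrals over the domain).
Every integrand reduces to terms xʲ·e^(−2λx) on [0, ∞); use ∫₀^∞ xʲ·e^(−2λx) dx = j!/(2λ)^(j+1).
State is unnormalized: ∫|φ|² dx = 0.14663, and ∫φ*·x³·φ dx = 0.0027734, so ⟨x³⟩ = 0.0027734 / 0.14663.
⟨x³⟩ = 0.018915.

0.0189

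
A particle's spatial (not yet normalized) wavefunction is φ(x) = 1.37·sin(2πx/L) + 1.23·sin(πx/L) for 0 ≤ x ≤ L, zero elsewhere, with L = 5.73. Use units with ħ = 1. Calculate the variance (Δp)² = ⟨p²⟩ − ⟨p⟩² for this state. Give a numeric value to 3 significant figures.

0.800

Compute ⟨p⟩ and ⟨p²⟩ separately; (Δp)² = ⟨p²⟩ − ⟨p⟩².
d²/dx² sin(jπx/L) = −(jπ/L)²·sin(jπx/L); on 0 ≤ x ≤ L, ∫sin²(jπx/L) dx = L/2 and ∫sin(jπx/L)·sin(lπx/L) dx = 0 for j ≠ l, so only diagonal terms survive in ∫|φ|² and ∫φ·φ″; ∫φ·φ′ dx = [φ²/2] between the walls = 0.
Normalization: ∫|φ|² dx = 9.7118.
⟨p⟩ = 0.0000 and ⟨p²⟩ = 0.79992.
(Δp)² = 0.79992 − (0.0000)² = 0.79992.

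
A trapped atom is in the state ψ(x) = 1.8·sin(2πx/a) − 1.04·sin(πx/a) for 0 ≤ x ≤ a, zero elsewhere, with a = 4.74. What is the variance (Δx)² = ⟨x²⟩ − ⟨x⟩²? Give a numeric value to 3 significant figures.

0.827

Compute ⟨x⟩ and ⟨x²⟩ separately, then (Δx)² = ⟨x²⟩ − ⟨x⟩².
On 0 ≤ x ≤ a (j ≠ l): ∫sin²(jπx/a) dx = a/2, ∫sin(jπx/a)·sin(lπx/a) dx = 0; diagonal moments ∫x·sin²(jπx/a) dx = a²/4, ∫x²·sin²(jπx/a) dx = a³·(1/6 − 1/(4j²π²)); cross terms ∫x·sin(jπx/a)·sin(lπx/a) dx = 0 for j + l even and −4jla²/(π²(j² − l²)²) for j + l odd, ∫x²·sin(jπx/a)·sin(lπx/a) dx = (−1)^(j+l)·4jla³/(π²(j² − l²)²); higher powers the same way via product-to-sum and parts.
Normalization: ∫|ψ|² dx = 10.242.
⟨x⟩ = 3.1097 and ⟨x²⟩ = 10.497.
(Δx)² = 10.497 − (3.1097)² = 0.82696.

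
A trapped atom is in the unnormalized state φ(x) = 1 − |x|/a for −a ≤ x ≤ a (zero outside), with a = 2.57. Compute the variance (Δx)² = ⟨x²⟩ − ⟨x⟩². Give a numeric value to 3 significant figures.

Compute ⟨x⟩ and ⟨x²⟩ separately, then (Δx)² = ⟨x²⟩ − ⟨x⟩².
φ is even, so ∫ over [−a, a] = 2∫₀ᵃ with φ = 1 − x/a there: ∫₀ᵃ (1 − x/a)² dx = a/3, ∫₀ᵃ x²(1 − x/a)² dx = a³/30, ∫₀ᵃ x⁴(1 − x/a)² dx = a⁵/105.
Normalization: ∫|φ|² dx = 1.7133.
⟨x⟩ = 0.0000 and ⟨x²⟩ = 0.66049.
(Δx)² = 0.66049 − (0.0000)² = 0.66049.

0.660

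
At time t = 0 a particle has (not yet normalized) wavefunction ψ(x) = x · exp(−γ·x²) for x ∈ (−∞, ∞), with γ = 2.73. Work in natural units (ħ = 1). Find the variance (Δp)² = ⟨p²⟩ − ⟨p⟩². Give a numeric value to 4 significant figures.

Compute ⟨p⟩ and ⟨p²⟩ separately; (Δp)² = ⟨p²⟩ − ⟨p⟩².
Expand each integrand as polynomial × e^(−2γx²) and use ∫x^(2j)·e^(−2γx²) dx = (2j−1)!!/(4γ)^j · √(π/(2γ)), odd powers → 0; here √(π/(2γ)) = 0.75854. Differentiate with the product rule, d/dx e^(−γx²) = −2γx·e^(−γx²).
Normalization: ∫|ψ|² dx = 0.069463.
⟨p⟩ = 0.0000 and ⟨p²⟩ = 8.1900.
(Δp)² = 8.1900 − (0.0000)² = 8.1900.

8.190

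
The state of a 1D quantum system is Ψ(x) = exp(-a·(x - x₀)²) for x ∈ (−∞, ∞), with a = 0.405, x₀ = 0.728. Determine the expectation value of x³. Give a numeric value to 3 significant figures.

1.73

⟨x³⟩ = ∫ x³·|Ψ|² dx / ∫|Ψ|² dx (integrals over the domain).
Gaussian moments (u = x − x₀): ∫u^(2j)·e^(−2au²) du = (2j−1)!!/(4a)^j · √(π/(2a)), odd powers integrate to 0; here √(π/(2a)) = 1.9694.
State is unnormalized: ∫|Ψ|² dx = 1.9694, and ∫Ψ*·x³·Ψ dx = 3.4149, so ⟨x³⟩ = 3.4149 / 1.9694.
⟨x³⟩ = 1.7340.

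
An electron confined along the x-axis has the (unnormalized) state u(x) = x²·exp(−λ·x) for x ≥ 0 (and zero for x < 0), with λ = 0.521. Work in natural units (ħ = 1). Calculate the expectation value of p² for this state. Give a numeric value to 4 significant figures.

0.09048

p² u = −ħ² d²u/dx²; ⟨p²⟩ = −ħ² ∫ u*·u'' dx / ∫|u|² dx.
Differentiate x²·exp(−λ·x) with the product rule; every integrand then reduces to terms xʲ·e^(−2λx) on [0, ∞), with ∫₀^∞ xʲ·e^(−2λx) dx = j!/(2λ)^(j+1).
State is unnormalized: ∫|u|² dx = 19.538, and ∫u*·(−ħ² u'') dx = 1.7678, so ⟨p²⟩ = 1.7678 / 19.538.
⟨p²⟩ = 0.090480.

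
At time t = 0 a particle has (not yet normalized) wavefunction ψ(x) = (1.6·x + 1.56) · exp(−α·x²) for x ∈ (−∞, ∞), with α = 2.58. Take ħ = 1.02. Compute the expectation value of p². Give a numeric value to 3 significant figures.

p² ψ = −ħ² d²ψ/dx²; ⟨p²⟩ = −ħ² ∫ ψ*·ψ'' dx / ∫|ψ|² dx.
Expand each integrand as polynomial × e^(−2αx²) and use ∫x^(2j)·e^(−2αx²) dx = (2j−1)!!/(4α)^j · √(π/(2α)), odd powers → 0; here √(π/(2α)) = 0.78028. Differentiate with the product rule, d/dx e^(−αx²) = −2αx·e^(−αx²).
State is unnormalized: ∫|ψ|² dx = 2.0924, and ∫ψ*·(−ħ² ψ'') dx = 6.6557, so ⟨p²⟩ = 6.6557 / 2.0924.
⟨p²⟩ = 3.1808.

3.18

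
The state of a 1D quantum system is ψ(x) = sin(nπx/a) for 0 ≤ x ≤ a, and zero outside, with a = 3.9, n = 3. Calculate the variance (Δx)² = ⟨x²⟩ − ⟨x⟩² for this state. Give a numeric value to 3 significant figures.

Compute ⟨x⟩ and ⟨x²⟩ separately, then (Δx)² = ⟨x²⟩ − ⟨x⟩².
With sin²θ = (1 − cos2θ)/2 on 0 ≤ x ≤ a: ∫sin²(nπx/a) dx = a/2, ∫x·sin²(nπx/a) dx = a²/4, ∫x²·sin²(nπx/a) dx = a³·(1/6 − 1/(4n²π²)); higher powers xᵏ the same way, integrating xᵏ·cos(2nπx/a) by parts.
Normalization: ∫|ψ|² dx = 1.9500.
⟨x⟩ = 1.9500 and ⟨x²⟩ = 4.9844.
(Δx)² = 4.9844 − (1.9500)² = 1.1819.

1.18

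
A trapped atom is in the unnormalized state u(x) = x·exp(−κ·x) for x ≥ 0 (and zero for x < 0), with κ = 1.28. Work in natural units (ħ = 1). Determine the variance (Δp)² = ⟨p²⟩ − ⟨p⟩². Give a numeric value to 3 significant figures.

1.64

Compute ⟨p⟩ and ⟨p²⟩ separately; (Δp)² = ⟨p²⟩ − ⟨p⟩².
Differentiate x·exp(−κ·x) with the product rule; every integrand then reduces to terms xʲ·e^(−2κx) on [0, ∞), with ∫₀^∞ xʲ·e^(−2κx) dx = j!/(2κ)^(j+1).
Normalization: ∫|u|² dx = 0.11921.
⟨p⟩ = 0.0000 and ⟨p²⟩ = 1.6384.
(Δp)² = 1.6384 − (0.0000)² = 1.6384.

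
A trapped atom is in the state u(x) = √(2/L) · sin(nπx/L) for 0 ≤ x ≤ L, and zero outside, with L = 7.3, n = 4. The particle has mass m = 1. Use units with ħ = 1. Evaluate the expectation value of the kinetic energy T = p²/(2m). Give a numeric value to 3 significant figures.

1.48

T = −(ħ²/2m) d²/dx², so ⟨T⟩ = −(ħ²/2m) ∫ u*·u'' dx; with m = 1.
d/dx sin(nπx/L) = (nπ/L)·cos(nπx/L) and d²/dx² sin(nπx/L) = −(nπ/L)²·sin(nπx/L); on 0 ≤ x ≤ L, ∫sin²(nπx/L) dx = L/2 and ∫sin(nπx/L)·cos(nπx/L) dx = 0.
⟨T⟩ = 1.4816.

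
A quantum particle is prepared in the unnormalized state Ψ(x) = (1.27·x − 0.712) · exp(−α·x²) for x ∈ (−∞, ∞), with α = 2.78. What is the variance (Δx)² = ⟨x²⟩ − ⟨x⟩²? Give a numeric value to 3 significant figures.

0.0677

Compute ⟨x⟩ and ⟨x²⟩ separately, then (Δx)² = ⟨x²⟩ − ⟨x⟩².
Expand each integrand as polynomial × e^(−2αx²) and use ∫x^(2j)·e^(−2αx²) dx = (2j−1)!!/(4α)^j · √(π/(2α)), odd powers → 0; here √(π/(2α)) = 0.75169.
Normalization: ∫|Ψ|² dx = 0.49009.
⟨x⟩ = -0.24944 and ⟨x²⟩ = 0.12994.
(Δx)² = 0.12994 − (-0.24944)² = 0.067719.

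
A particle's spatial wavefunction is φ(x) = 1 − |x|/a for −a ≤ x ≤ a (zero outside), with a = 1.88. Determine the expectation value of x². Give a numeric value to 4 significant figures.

⟨x²⟩ = ∫ x²·|φ|² dx / ∫|φ|² dx (integrals over the domain).
φ is even, so ∫ over [−a, a] = 2∫₀ᵃ with φ = 1 − x/a there: ∫₀ᵃ (1 − x/a)² dx = a/3, ∫₀ᵃ x²(1 − x/a)² dx = a³/30, ∫₀ᵃ x⁴(1 − x/a)² dx = a⁵/105.
State is unnormalized: ∫|φ|² dx = 1.2533, and ∫φ*·x²·φ dx = 0.44298, so ⟨x²⟩ = 0.44298 / 1.2533.
⟨x²⟩ = 0.35344.

0.3534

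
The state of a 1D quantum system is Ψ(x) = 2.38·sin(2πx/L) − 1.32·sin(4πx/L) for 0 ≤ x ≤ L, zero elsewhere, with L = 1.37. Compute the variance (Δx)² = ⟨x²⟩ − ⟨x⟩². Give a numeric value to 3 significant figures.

Compute ⟨x⟩ and ⟨x²⟩ separately, then (Δx)² = ⟨x²⟩ − ⟨x⟩².
On 0 ≤ x ≤ L (j ≠ l): ∫sin²(jπx/L) dx = L/2, ∫sin(jπx/L)·sin(lπx/L) dx = 0; diagonal moments ∫x·sin²(jπx/L) dx = L²/4, ∫x²·sin²(jπx/L) dx = L³·(1/6 − 1/(4j²π²)); cross terms ∫x·sin(jπx/L)·sin(lπx/L) dx = 0 for j + l even and −4jlL²/(π²(j² − l²)²) for j + l odd, ∫x²·sin(jπx/L)·sin(lπx/L) dx = (−1)^(j+l)·4jlL³/(π²(j² − l²)²); higher powers the same way via product-to-sum and parts.
Normalization: ∫|Ψ|² dx = 5.0737.
⟨x⟩ = 0.68500 and ⟨x²⟩ = 0.53436.
(Δx)² = 0.53436 − (0.68500)² = 0.065133.

0.0651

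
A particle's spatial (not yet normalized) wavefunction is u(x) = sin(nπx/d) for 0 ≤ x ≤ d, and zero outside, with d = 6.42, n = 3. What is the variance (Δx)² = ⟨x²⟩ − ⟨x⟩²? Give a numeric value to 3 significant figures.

3.20

Compute ⟨x⟩ and ⟨x²⟩ separately, then (Δx)² = ⟨x²⟩ − ⟨x⟩².
With sin²θ = (1 − cos2θ)/2 on 0 ≤ x ≤ d: ∫sin²(nπx/d) dx = d/2, ∫x·sin²(nπx/d) dx = d²/4, ∫x²·sin²(nπx/d) dx = d³·(1/6 − 1/(4n²π²)); higher powers xᵏ the same way, integrating xᵏ·cos(2nπx/d) by parts.
Normalization: ∫|u|² dx = 3.2100.
⟨x⟩ = 3.2100 and ⟨x²⟩ = 13.507.
(Δx)² = 13.507 − (3.2100)² = 3.2027.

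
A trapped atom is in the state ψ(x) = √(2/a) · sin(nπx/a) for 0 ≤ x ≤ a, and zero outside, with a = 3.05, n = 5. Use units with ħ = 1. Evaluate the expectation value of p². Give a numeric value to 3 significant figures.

p² ψ = −ħ² d²ψ/dx²; ⟨p²⟩ = −ħ² ∫ ψ*·ψ'' dx.
d/dx sin(nπx/a) = (nπ/a)·cos(nπx/a) and d²/dx² sin(nπx/a) = −(nπ/a)²·sin(nπx/a); on 0 ≤ x ≤ a, ∫sin²(nπx/a) dx = a/2 and ∫sin(nπx/a)·cos(nπx/a) dx = 0.
⟨p²⟩ = 26.524.

26.5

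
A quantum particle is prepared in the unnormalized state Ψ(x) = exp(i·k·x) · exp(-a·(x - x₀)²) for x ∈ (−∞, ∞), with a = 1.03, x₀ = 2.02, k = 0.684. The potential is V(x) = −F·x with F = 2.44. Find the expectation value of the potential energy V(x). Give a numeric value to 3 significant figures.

⟨V⟩ = ∫ V(x)·|Ψ|² dx / ∫|Ψ|² dx.
Gaussian moments (u = x − x₀): ∫u^(2j)·e^(−2au²) du = (2j−1)!!/(4a)^j · √(π/(2a)), odd powers integrate to 0; here √(π/(2a)) = 1.2349.
State is unnormalized: ∫|Ψ|² dx = 1.2349, and ∫Ψ*·V(x)·Ψ dx = -6.0867, so ⟨V⟩ = -6.0867 / 1.2349.
⟨V⟩ = -4.9288.

-4.93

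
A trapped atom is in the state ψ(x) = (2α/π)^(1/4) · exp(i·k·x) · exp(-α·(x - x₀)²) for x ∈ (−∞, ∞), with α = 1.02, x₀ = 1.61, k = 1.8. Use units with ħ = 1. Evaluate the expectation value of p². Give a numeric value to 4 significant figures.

p² ψ = −ħ² d²ψ/dx²; ⟨p²⟩ = −ħ² ∫ ψ*·ψ'' dx.
Gaussian moments (u = x − x₀): ∫u^(2j)·e^(−2αu²) du = (2j−1)!!/(4α)^j · √(π/(2α)), odd powers integrate to 0; here √(π/(2α)) = 1.2410. Derivatives: ψ′ = (ik − 2αu)·ψ, ψ″ = ((ik − 2αu)² − 2α)·ψ; the odd-in-u pieces drop out.
⟨p²⟩ = 4.2600.

4.260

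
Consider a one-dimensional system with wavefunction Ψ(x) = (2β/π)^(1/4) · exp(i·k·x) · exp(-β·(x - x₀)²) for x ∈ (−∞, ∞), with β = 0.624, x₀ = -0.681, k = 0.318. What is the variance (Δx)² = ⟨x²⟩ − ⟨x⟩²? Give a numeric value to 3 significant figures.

Compute ⟨x⟩ and ⟨x²⟩ separately, then (Δx)² = ⟨x²⟩ − ⟨x⟩².
Gaussian moments (u = x − x₀): ∫u^(2j)·e^(−2βu²) du = (2j−1)!!/(4β)^j · √(π/(2β)), odd powers integrate to 0; here √(π/(2β)) = 1.5866.
⟨x⟩ = -0.68100 and ⟨x²⟩ = 0.86440.
(Δx)² = 0.86440 − (-0.68100)² = 0.40064.

0.401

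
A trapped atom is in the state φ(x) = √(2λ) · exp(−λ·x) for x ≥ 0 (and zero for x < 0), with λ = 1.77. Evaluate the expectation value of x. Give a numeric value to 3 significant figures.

0.282

⟨x⟩ = ∫ x·|φ|² dx (integrals over the domain).
Every integrand reduces to terms xʲ·e^(−2λx) on [0, ∞); use ∫₀^∞ xʲ·e^(−2λx) dx = j!/(2λ)^(j+1).
⟨x⟩ = 0.28249.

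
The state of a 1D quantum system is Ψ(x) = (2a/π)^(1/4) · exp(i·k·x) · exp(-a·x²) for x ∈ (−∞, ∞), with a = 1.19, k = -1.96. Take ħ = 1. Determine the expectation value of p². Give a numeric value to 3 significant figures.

5.03

p² Ψ = −ħ² d²Ψ/dx²; ⟨p²⟩ = −ħ² ∫ Ψ*·Ψ'' dx.
Gaussian moments: ∫x^(2j)·e^(−2ax²) dx = (2j−1)!!/(4a)^j · √(π/(2a)), odd powers integrate to 0; here √(π/(2a)) = 1.1489. Derivatives: Ψ′ = (ik − 2ax)·Ψ, Ψ″ = ((ik − 2ax)² − 2a)·Ψ; the odd-in-x pieces drop out.
⟨p²⟩ = 5.0316.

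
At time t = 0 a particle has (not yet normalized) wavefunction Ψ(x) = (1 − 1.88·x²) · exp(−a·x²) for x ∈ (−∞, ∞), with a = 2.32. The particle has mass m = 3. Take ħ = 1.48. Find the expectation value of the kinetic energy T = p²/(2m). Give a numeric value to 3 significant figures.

2.00

T = −(ħ²/2m) d²/dx², so ⟨T⟩ = −(ħ²/2m) ∫ Ψ*·Ψ'' dx / ∫|Ψ|² dx; with m = 3.
Expand each integrand as polynomial × e^(−2ax²) and use ∫x^(2j)·e^(−2ax²) dx = (2j−1)!!/(4a)^j · √(π/(2a)), odd powers → 0; here √(π/(2a)) = 0.82284. Differentiate with the product rule, d/dx e^(−ax²) = −2ax·e^(−ax²).
State is unnormalized: ∫|Ψ|² dx = 0.59076, and ∫Ψ*·(−ħ²/2m · Ψ'') dx = 1.1795, so ⟨T⟩ = 1.1795 / 0.59076.
⟨T⟩ = 1.9966.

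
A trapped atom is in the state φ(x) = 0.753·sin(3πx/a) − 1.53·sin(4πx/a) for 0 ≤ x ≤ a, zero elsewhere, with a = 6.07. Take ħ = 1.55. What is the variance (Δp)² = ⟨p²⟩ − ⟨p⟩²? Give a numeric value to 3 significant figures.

9.42

Compute ⟨p⟩ and ⟨p²⟩ separately; (Δp)² = ⟨p²⟩ − ⟨p⟩².
d²/dx² sin(jπx/a) = −(jπ/a)²·sin(jπx/a); on 0 ≤ x ≤ a, ∫sin²(jπx/a) dx = a/2 and ∫sin(jπx/a)·sin(lπx/a) dx = 0 for j ≠ l, so only diagonal terms survive in ∫|φ|² and ∫φ·φ″; ∫φ·φ′ dx = [φ²/2] between the walls = 0.
Normalization: ∫|φ|² dx = 8.8255.
⟨p⟩ = 0.0000 and ⟨p²⟩ = 9.4185.
(Δp)² = 9.4185 − (0.0000)² = 9.4185.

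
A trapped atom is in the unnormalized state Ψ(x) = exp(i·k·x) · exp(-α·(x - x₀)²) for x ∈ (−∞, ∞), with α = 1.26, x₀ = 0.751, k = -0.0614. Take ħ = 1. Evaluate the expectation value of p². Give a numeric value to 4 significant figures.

1.264

p² Ψ = −ħ² d²Ψ/dx²; ⟨p²⟩ = −ħ² ∫ Ψ*·Ψ'' dx / ∫|Ψ|² dx.
Gaussian moments (u = x − x₀): ∫u^(2j)·e^(−2αu²) du = (2j−1)!!/(4α)^j · √(π/(2α)), odd powers integrate to 0; here √(π/(2α)) = 1.1165. Derivatives: Ψ′ = (ik − 2αu)·Ψ, Ψ″ = ((ik − 2αu)² − 2α)·Ψ; the odd-in-u pieces drop out.
State is unnormalized: ∫|Ψ|² dx = 1.1165, and ∫Ψ*·(−ħ² Ψ'') dx = 1.4111, so ⟨p²⟩ = 1.4111 / 1.1165.
⟨p²⟩ = 1.2638.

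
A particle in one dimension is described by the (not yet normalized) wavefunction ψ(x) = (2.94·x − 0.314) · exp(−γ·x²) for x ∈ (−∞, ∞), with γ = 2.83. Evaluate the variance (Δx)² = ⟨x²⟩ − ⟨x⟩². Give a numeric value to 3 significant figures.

Compute ⟨x⟩ and ⟨x²⟩ separately, then (Δx)² = ⟨x²⟩ − ⟨x⟩².
Expand each integrand as polynomial × e^(−2γx²) and use ∫x^(2j)·e^(−2γx²) dx = (2j−1)!!/(4γ)^j · √(π/(2γ)), odd powers → 0; here √(π/(2γ)) = 0.74502.
Normalization: ∫|ψ|² dx = 0.64233.
⟨x⟩ = -0.18918 and ⟨x²⟩ = 0.24481.
(Δx)² = 0.24481 − (-0.18918)² = 0.20902.

0.209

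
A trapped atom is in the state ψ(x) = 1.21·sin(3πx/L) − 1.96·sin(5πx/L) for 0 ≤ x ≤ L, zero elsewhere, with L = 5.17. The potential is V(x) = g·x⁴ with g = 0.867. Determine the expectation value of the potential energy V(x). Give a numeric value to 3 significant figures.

⟨V⟩ = ∫ V(x)·|ψ|² dx / ∫|ψ|² dx.
On 0 ≤ x ≤ L (j ≠ l): ∫sin²(jπx/L) dx = L/2, ∫sin(jπx/L)·sin(lπx/L) dx = 0; diagonal moments ∫x·sin²(jπx/L) dx = L²/4, ∫x²·sin²(jπx/L) dx = L³·(1/6 − 1/(4j²π²)); cross terms ∫x·sin(jπx/L)·sin(lπx/L) dx = 0 for j + l even and −4jlL²/(π²(j² − l²)²) for j + l odd, ∫x²·sin(jπx/L)·sin(lπx/L) dx = (−1)^(j+l)·4jlL³/(π²(j² − l²)²); higher powers the same way via product-to-sum and parts.
State is unnormalized: ∫|ψ|² dx = 13.715, and ∫ψ*·V(x)·ψ dx = 1043.4, so ⟨V⟩ = 1043.4 / 13.715.
⟨V⟩ = 76.079.

76.1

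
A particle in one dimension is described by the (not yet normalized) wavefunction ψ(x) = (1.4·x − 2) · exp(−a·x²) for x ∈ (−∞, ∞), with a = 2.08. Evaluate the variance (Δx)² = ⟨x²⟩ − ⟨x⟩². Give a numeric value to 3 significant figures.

Compute ⟨x⟩ and ⟨x²⟩ separately, then (Δx)² = ⟨x²⟩ − ⟨x⟩².
Expand each integrand as polynomial × e^(−2ax²) and use ∫x^(2j)·e^(−2ax²) dx = (2j−1)!!/(4a)^j · √(π/(2a)), odd powers → 0; here √(π/(2a)) = 0.86902.
Normalization: ∫|ψ|² dx = 3.6808.
⟨x⟩ = -0.15891 and ⟨x²⟩ = 0.13356.
(Δx)² = 0.13356 − (-0.15891)² = 0.10831.

0.108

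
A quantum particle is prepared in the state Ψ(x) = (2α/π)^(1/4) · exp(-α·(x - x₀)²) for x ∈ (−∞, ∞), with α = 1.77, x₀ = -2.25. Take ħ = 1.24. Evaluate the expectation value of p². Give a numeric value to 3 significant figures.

2.72

p² Ψ = −ħ² d²Ψ/dx²; ⟨p²⟩ = −ħ² ∫ Ψ*·Ψ'' dx.
Gaussian moments (u = x − x₀): ∫u^(2j)·e^(−2αu²) du = (2j−1)!!/(4α)^j · √(π/(2α)), odd powers integrate to 0; here √(π/(2α)) = 0.94205. Derivatives: d/dx e^(−αu²) = −2αu·e^(−αu²), d²/dx² e^(−αu²) = (4α²u² − 2α)·e^(−αu²).
⟨p²⟩ = 2.7216.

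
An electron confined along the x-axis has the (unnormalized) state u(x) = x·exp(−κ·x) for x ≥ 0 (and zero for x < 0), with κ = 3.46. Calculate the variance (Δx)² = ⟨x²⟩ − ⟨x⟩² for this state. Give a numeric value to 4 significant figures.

Compute ⟨x⟩ and ⟨x²⟩ separately, then (Δx)² = ⟨x²⟩ − ⟨x⟩².
Every integrand reduces to terms xʲ·e^(−2κx) on [0, ∞); use ∫₀^∞ xʲ·e^(−2κx) dx = j!/(2κ)^(j+1).
Normalization: ∫|u|² dx = 0.0060355.
⟨x⟩ = 0.43353 and ⟨x²⟩ = 0.25059.
(Δx)² = 0.25059 − (0.43353)² = 0.062648.

0.06265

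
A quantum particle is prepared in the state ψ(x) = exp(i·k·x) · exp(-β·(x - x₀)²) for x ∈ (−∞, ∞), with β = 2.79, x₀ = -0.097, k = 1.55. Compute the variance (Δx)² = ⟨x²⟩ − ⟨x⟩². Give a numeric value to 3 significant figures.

Compute ⟨x⟩ and ⟨x²⟩ separately, then (Δx)² = ⟨x²⟩ − ⟨x⟩².
Gaussian moments (u = x − x₀): ∫u^(2j)·e^(−2βu²) du = (2j−1)!!/(4β)^j · √(π/(2β)), odd powers integrate to 0; here √(π/(2β)) = 0.75034.
Normalization: ∫|ψ|² dx = 0.75034.
⟨x⟩ = -0.097000 and ⟨x²⟩ = 0.099015.
(Δx)² = 0.099015 − (-0.097000)² = 0.089606.

0.0896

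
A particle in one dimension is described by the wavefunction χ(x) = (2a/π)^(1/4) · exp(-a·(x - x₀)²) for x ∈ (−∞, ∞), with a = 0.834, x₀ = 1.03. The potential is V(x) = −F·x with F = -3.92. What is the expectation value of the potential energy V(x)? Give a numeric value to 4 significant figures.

⟨V⟩ = ∫ V(x)·|χ|² dx.
Gaussian moments (u = x − x₀): ∫u^(2j)·e^(−2au²) du = (2j−1)!!/(4a)^j · √(π/(2a)), odd powers integrate to 0; here √(π/(2a)) = 1.3724.
⟨V⟩ = 4.0376.

4.038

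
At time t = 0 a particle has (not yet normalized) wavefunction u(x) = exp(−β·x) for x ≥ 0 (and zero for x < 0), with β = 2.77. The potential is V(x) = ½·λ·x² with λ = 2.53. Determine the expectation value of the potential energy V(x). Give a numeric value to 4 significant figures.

0.08243

⟨V⟩ = ∫ V(x)·|u|² dx / ∫|u|² dx.
Every integrand reduces to terms xʲ·e^(−2βx) on [0, ∞); use ∫₀^∞ xʲ·e^(−2βx) dx = j!/(2β)^(j+1).
State is unnormalized: ∫|u|² dx = 0.18051, and ∫u*·V(x)·u dx = 0.014880, so ⟨V⟩ = 0.014880 / 0.18051.
⟨V⟩ = 0.082433.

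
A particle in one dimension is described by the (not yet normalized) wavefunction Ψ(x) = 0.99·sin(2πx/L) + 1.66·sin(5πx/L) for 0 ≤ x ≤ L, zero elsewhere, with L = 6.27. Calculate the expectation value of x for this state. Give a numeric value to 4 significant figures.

3.034

⟨x⟩ = ∫ x·|Ψ|² dx / ∫|Ψ|² dx (integrals over the domain).
On 0 ≤ x ≤ L (j ≠ l): ∫sin²(jπx/L) dx = L/2, ∫sin(jπx/L)·sin(lπx/L) dx = 0; diagonal moments ∫x·sin²(jπx/L) dx = L²/4, ∫x²·sin²(jπx/L) dx = L³·(1/6 − 1/(4j²π²)); cross terms ∫x·sin(jπx/L)·sin(lπx/L) dx = 0 for j + l even and −4jlL²/(π²(j² − l²)²) for j + l odd, ∫x²·sin(jπx/L)·sin(lπx/L) dx = (−1)^(j+l)·4jlL³/(π²(j² − l²)²); higher powers the same way via product-to-sum and parts.
State is unnormalized: ∫|Ψ|² dx = 11.711, and ∫Ψ*·x·Ψ dx = 35.528, so ⟨x⟩ = 35.528 / 11.711.
⟨x⟩ = 3.0336.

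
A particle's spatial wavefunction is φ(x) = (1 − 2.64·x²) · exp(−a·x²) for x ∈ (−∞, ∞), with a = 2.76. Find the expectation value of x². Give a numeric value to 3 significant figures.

0.0553

⟨x²⟩ = ∫ x²·|φ|² dx / ∫|φ|² dx (integrals over the domain).
Expand each integrand as polynomial × e^(−2ax²) and use ∫x^(2j)·e^(−2ax²) dx = (2j−1)!!/(4a)^j · √(π/(2a)), odd powers → 0; here √(π/(2a)) = 0.75441.
State is unnormalized: ∫|φ|² dx = 0.52302, and ∫φ*·x²·φ dx = 0.028903, so ⟨x²⟩ = 0.028903 / 0.52302.
⟨x²⟩ = 0.055262.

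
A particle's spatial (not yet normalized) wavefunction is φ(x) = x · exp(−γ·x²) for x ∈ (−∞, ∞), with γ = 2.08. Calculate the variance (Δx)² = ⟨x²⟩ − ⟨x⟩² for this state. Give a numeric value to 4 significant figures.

Compute ⟨x⟩ and ⟨x²⟩ separately, then (Δx)² = ⟨x²⟩ − ⟨x⟩².
Expand each integrand as polynomial × e^(−2γx²) and use ∫x^(2j)·e^(−2γx²) dx = (2j−1)!!/(4γ)^j · √(π/(2γ)), odd powers → 0; here √(π/(2γ)) = 0.86902.
Normalization: ∫|φ|² dx = 0.10445.
⟨x⟩ = 0.0000 and ⟨x²⟩ = 0.36058.
(Δx)² = 0.36058 − (0.0000)² = 0.36058.

0.3606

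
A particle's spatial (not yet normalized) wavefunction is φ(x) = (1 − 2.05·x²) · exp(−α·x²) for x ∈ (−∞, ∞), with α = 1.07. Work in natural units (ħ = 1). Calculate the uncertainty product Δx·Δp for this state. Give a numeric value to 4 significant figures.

1.618

Δx = √(⟨x²⟩−⟨x⟩²), Δp = √(⟨p²⟩−⟨p⟩²).
Expand each integrand as polynomial × e^(−2αx²) and use ∫x^(2j)·e^(−2αx²) dx = (2j−1)!!/(4α)^j · √(π/(2α)), odd powers → 0; here √(π/(2α)) = 1.2116. Differentiate with the product rule, d/dx e^(−αx²) = −2αx·e^(−αx²).
Normalization: ∫|φ|² dx = 0.88485.
⟨x⟩ = 0.0000, ⟨x²⟩ = 0.50145 ⇒ Δx = 0.70813.
⟨p⟩ = 0.0000, ⟨p²⟩ = 5.2216 ⇒ Δp = 2.2851.
Δx·Δp = 1.6181.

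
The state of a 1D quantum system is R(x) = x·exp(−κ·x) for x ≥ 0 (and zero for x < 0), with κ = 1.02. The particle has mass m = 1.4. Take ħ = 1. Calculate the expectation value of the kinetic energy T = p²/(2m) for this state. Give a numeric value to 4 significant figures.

T = −(ħ²/2m) d²/dx², so ⟨T⟩ = −(ħ²/2m) ∫ R*·R'' dx / ∫|R|² dx; with m = 1.4.
Differentiate x·exp(−κ·x) with the product rule; every integrand then reduces to terms xʲ·e^(−2κx) on [0, ∞), with ∫₀^∞ xʲ·e^(−2κx) dx = j!/(2κ)^(j+1).
State is unnormalized: ∫|R|² dx = 0.23558, and ∫R*·(−ħ²/2m · R'') dx = 0.087535, so ⟨T⟩ = 0.087535 / 0.23558.
⟨T⟩ = 0.37157.

0.3716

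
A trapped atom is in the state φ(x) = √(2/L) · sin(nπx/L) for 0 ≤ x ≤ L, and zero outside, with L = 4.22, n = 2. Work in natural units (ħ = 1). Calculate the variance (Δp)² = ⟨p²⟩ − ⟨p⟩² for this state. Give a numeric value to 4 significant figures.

2.217

Compute ⟨p⟩ and ⟨p²⟩ separately; (Δp)² = ⟨p²⟩ − ⟨p⟩².
d/dx sin(nπx/L) = (nπ/L)·cos(nπx/L) and d²/dx² sin(nπx/L) = −(nπ/L)²·sin(nπx/L); on 0 ≤ x ≤ L, ∫sin²(nπx/L) dx = L/2 and ∫sin(nπx/L)·cos(nπx/L) dx = 0.
⟨p⟩ = 0.0000 and ⟨p²⟩ = 2.2168.
(Δp)² = 2.2168 − (0.0000)² = 2.2168.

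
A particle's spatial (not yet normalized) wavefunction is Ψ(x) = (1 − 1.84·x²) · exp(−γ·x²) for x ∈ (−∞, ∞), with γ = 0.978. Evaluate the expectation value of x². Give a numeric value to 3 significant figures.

⟨x²⟩ = ∫ x²·|Ψ|² dx / ∫|Ψ|² dx (integrals over the domain).
Expand each integrand as polynomial × e^(−2γx²) and use ∫x^(2j)·e^(−2γx²) dx = (2j−1)!!/(4γ)^j · √(π/(2γ)), odd powers → 0; here √(π/(2γ)) = 1.2673.
State is unnormalized: ∫|Ψ|² dx = 0.91626, and ∫Ψ*·x²·Ψ dx = 0.48475, so ⟨x²⟩ = 0.48475 / 0.91626.
⟨x²⟩ = 0.52905.

0.529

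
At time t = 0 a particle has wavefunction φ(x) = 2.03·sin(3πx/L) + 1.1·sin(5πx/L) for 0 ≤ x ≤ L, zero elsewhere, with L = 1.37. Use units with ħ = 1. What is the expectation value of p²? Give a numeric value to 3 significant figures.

66.4

p² φ = −ħ² d²φ/dx²; ⟨p²⟩ = −ħ² ∫ φ*·φ'' dx / ∫|φ|² dx.
d²/dx² sin(jπx/L) = −(jπ/L)²·sin(jπx/L); on 0 ≤ x ≤ L, ∫sin²(jπx/L) dx = L/2 and ∫sin(jπx/L)·sin(lπx/L) dx = 0 for j ≠ l, so only diagonal terms survive in ∫|φ|² and ∫φ·φ″; ∫φ·φ′ dx = [φ²/2] between the walls = 0.
State is unnormalized: ∫|φ|² dx = 3.6517, and ∫φ*·(−ħ² φ'') dx = 242.55, so ⟨p²⟩ = 242.55 / 3.6517.
⟨p²⟩ = 66.423.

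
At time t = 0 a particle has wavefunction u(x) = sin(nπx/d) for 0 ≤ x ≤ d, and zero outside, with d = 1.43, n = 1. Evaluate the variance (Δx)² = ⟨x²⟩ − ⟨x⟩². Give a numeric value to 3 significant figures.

Compute ⟨x⟩ and ⟨x²⟩ separately, then (Δx)² = ⟨x²⟩ − ⟨x⟩².
With sin²θ = (1 − cos2θ)/2 on 0 ≤ x ≤ d: ∫sin²(nπx/d) dx = d/2, ∫x·sin²(nπx/d) dx = d²/4, ∫x²·sin²(nπx/d) dx = d³·(1/6 − 1/(4n²π²)); higher powers xᵏ the same way, integrating xᵏ·cos(2nπx/d) by parts.
Normalization: ∫|u|² dx = 0.71500.
⟨x⟩ = 0.71500 and ⟨x²⟩ = 0.57804.
(Δx)² = 0.57804 − (0.71500)² = 0.066812.

0.0668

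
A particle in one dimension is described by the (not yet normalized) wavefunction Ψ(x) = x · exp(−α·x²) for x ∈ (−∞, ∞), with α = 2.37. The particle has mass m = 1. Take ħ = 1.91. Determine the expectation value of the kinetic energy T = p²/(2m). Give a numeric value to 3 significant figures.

T = −(ħ²/2m) d²/dx², so ⟨T⟩ = −(ħ²/2m) ∫ Ψ*·Ψ'' dx / ∫|Ψ|² dx; with m = 1.
Expand each integrand as polynomial × e^(−2αx²) and use ∫x^(2j)·e^(−2αx²) dx = (2j−1)!!/(4α)^j · √(π/(2α)), odd powers → 0; here √(π/(2α)) = 0.81412. Differentiate with the product rule, d/dx e^(−αx²) = −2αx·e^(−αx²).
State is unnormalized: ∫|Ψ|² dx = 0.085877, and ∫Ψ*·(−ħ²/2m · Ψ'') dx = 1.1137, so ⟨T⟩ = 1.1137 / 0.085877.
⟨T⟩ = 12.969.

13.0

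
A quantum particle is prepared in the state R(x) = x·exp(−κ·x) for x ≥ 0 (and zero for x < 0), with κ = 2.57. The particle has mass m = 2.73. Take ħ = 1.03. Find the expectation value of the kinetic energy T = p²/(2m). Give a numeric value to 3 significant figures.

1.28

T = −(ħ²/2m) d²/dx², so ⟨T⟩ = −(ħ²/2m) ∫ R*·R'' dx / ∫|R|² dx; with m = 2.73.
Differentiate x·exp(−κ·x) with the product rule; every integrand then reduces to terms xʲ·e^(−2κx) on [0, ∞), with ∫₀^∞ xʲ·e^(−2κx) dx = j!/(2κ)^(j+1).
State is unnormalized: ∫|R|² dx = 0.014728, and ∫R*·(−ħ²/2m · R'') dx = 0.018901, so ⟨T⟩ = 0.018901 / 0.014728.
⟨T⟩ = 1.2834.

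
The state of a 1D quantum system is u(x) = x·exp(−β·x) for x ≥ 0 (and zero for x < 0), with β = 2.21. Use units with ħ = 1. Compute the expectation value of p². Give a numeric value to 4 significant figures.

4.884

p² u = −ħ² d²u/dx²; ⟨p²⟩ = −ħ² ∫ u*·u'' dx / ∫|u|² dx.
Differentiate x·exp(−β·x) with the product rule; every integrand then reduces to terms xʲ·e^(−2βx) on [0, ∞), with ∫₀^∞ xʲ·e^(−2βx) dx = j!/(2β)^(j+1).
State is unnormalized: ∫|u|² dx = 0.023161, and ∫u*·(−ħ² u'') dx = 0.11312, so ⟨p²⟩ = 0.11312 / 0.023161.
⟨p²⟩ = 4.8841.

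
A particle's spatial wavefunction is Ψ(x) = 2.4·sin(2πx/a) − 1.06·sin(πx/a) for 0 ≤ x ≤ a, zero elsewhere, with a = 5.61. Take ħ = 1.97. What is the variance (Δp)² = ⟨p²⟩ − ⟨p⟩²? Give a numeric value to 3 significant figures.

4.27

Compute ⟨p⟩ and ⟨p²⟩ separately; (Δp)² = ⟨p²⟩ − ⟨p⟩².
d²/dx² sin(jπx/a) = −(jπ/a)²·sin(jπx/a); on 0 ≤ x ≤ a, ∫sin²(jπx/a) dx = a/2 and ∫sin(jπx/a)·sin(lπx/a) dx = 0 for j ≠ l, so only diagonal terms survive in ∫|Ψ|² and ∫Ψ·Ψ″; ∫Ψ·Ψ′ dx = [Ψ²/2] between the walls = 0.
Normalization: ∫|Ψ|² dx = 19.308.
⟨p⟩ = 0.0000 and ⟨p²⟩ = 4.2722.
(Δp)² = 4.2722 − (0.0000)² = 4.2722.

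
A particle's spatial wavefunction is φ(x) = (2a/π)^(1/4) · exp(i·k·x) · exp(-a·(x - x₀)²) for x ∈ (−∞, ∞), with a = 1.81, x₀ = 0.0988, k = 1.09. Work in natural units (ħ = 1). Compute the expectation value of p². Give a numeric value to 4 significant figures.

2.998

p² φ = −ħ² d²φ/dx²; ⟨p²⟩ = −ħ² ∫ φ*·φ'' dx.
Gaussian moments (u = x − x₀): ∫u^(2j)·e^(−2au²) du = (2j−1)!!/(4a)^j · √(π/(2a)), odd powers integrate to 0; here √(π/(2a)) = 0.93158. Derivatives: φ′ = (ik − 2au)·φ, φ″ = ((ik − 2au)² − 2a)·φ; the odd-in-u pieces drop out.
⟨p²⟩ = 2.9981.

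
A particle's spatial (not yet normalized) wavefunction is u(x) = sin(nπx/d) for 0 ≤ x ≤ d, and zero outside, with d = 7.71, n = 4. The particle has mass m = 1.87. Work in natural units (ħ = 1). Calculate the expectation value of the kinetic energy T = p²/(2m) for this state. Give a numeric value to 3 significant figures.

T = −(ħ²/2m) d²/dx², so ⟨T⟩ = −(ħ²/2m) ∫ u*·u'' dx / ∫|u|² dx; with m = 1.87.
d/dx sin(nπx/d) = (nπ/d)·cos(nπx/d) and d²/dx² sin(nπx/d) = −(nπ/d)²·sin(nπx/d); on 0 ≤ x ≤ d, ∫sin²(nπx/d) dx = d/2 and ∫sin(nπx/d)·cos(nπx/d) dx = 0.
State is unnormalized: ∫|u|² dx = 3.8550, and ∫u*·(−ħ²/2m · u'') dx = 2.7382, so ⟨T⟩ = 2.7382 / 3.8550.
⟨T⟩ = 0.71030.

0.710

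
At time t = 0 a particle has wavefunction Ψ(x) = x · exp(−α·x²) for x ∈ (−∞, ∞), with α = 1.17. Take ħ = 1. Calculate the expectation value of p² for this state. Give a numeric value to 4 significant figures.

p² Ψ = −ħ² d²Ψ/dx²; ⟨p²⟩ = −ħ² ∫ Ψ*·Ψ'' dx / ∫|Ψ|² dx.
Expand each integrand as polynomial × e^(−2αx²) and use ∫x^(2j)·e^(−2αx²) dx = (2j−1)!!/(4α)^j · √(π/(2α)), odd powers → 0; here √(π/(2α)) = 1.1587. Differentiate with the product rule, d/dx e^(−αx²) = −2αx·e^(−αx²).
State is unnormalized: ∫|Ψ|² dx = 0.24758, and ∫Ψ*·(−ħ² Ψ'') dx = 0.86902, so ⟨p²⟩ = 0.86902 / 0.24758.
⟨p²⟩ = 3.5100.

3.510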